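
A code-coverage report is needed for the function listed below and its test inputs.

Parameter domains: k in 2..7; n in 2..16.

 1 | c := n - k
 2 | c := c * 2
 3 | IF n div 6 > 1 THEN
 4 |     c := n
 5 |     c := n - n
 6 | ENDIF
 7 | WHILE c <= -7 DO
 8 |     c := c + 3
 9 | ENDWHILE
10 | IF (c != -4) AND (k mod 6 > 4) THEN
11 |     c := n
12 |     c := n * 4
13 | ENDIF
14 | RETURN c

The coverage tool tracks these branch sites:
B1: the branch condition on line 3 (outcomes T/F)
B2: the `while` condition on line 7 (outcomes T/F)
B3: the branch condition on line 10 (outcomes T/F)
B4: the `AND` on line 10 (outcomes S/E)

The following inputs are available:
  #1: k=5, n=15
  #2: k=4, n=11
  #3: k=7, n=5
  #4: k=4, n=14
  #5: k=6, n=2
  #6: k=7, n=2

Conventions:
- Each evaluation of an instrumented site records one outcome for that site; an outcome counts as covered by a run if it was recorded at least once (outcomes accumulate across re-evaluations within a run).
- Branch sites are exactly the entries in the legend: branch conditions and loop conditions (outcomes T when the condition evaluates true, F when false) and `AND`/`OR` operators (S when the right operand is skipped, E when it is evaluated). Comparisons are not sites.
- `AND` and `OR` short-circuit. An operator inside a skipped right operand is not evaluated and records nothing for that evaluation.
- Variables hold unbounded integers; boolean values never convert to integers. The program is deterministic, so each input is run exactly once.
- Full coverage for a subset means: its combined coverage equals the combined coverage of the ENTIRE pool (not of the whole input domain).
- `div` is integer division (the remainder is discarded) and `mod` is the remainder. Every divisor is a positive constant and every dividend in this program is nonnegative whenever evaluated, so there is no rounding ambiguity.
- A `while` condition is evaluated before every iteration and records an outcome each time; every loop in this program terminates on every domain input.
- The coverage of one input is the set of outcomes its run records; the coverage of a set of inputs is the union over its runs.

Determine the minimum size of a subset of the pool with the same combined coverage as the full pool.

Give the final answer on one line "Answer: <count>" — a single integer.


input #1 (k=5, n=15): events B1->T, B2->F, B4->E, B3->T; covers B1=T, B2=F, B3=T, B4=E
input #2 (k=4, n=11): events B1->F, B2->F, B4->E, B3->F; covers B1=F, B2=F, B3=F, B4=E
input #3 (k=7, n=5): events B1->F, B2->F, B4->S, B3->F; covers B1=F, B2=F, B3=F, B4=S
input #4 (k=4, n=14): events B1->T, B2->F, B4->E, B3->F; covers B1=T, B2=F, B3=F, B4=E
input #5 (k=6, n=2): events B1->F, B2->T, B2->F, B4->E, B3->F; covers B1=F, B2=T, B2=F, B3=F, B4=E
input #6 (k=7, n=2): events B1->F, B2->T, B2->T, B2->F, B4->S, B3->F; covers B1=F, B2=T, B2=F, B3=F, B4=S
pool-wide coverage (8 outcomes): B1=T, B1=F, B2=T, B2=F, B3=T, B3=F, B4=S, B4=E
no size-1 subset reaches all 8 outcomes (best union: 5/8)
inputs {1, 6} (size 2) cover everything; no size-2 subset with a lexicographically smaller index list covers all 8
Answer: 2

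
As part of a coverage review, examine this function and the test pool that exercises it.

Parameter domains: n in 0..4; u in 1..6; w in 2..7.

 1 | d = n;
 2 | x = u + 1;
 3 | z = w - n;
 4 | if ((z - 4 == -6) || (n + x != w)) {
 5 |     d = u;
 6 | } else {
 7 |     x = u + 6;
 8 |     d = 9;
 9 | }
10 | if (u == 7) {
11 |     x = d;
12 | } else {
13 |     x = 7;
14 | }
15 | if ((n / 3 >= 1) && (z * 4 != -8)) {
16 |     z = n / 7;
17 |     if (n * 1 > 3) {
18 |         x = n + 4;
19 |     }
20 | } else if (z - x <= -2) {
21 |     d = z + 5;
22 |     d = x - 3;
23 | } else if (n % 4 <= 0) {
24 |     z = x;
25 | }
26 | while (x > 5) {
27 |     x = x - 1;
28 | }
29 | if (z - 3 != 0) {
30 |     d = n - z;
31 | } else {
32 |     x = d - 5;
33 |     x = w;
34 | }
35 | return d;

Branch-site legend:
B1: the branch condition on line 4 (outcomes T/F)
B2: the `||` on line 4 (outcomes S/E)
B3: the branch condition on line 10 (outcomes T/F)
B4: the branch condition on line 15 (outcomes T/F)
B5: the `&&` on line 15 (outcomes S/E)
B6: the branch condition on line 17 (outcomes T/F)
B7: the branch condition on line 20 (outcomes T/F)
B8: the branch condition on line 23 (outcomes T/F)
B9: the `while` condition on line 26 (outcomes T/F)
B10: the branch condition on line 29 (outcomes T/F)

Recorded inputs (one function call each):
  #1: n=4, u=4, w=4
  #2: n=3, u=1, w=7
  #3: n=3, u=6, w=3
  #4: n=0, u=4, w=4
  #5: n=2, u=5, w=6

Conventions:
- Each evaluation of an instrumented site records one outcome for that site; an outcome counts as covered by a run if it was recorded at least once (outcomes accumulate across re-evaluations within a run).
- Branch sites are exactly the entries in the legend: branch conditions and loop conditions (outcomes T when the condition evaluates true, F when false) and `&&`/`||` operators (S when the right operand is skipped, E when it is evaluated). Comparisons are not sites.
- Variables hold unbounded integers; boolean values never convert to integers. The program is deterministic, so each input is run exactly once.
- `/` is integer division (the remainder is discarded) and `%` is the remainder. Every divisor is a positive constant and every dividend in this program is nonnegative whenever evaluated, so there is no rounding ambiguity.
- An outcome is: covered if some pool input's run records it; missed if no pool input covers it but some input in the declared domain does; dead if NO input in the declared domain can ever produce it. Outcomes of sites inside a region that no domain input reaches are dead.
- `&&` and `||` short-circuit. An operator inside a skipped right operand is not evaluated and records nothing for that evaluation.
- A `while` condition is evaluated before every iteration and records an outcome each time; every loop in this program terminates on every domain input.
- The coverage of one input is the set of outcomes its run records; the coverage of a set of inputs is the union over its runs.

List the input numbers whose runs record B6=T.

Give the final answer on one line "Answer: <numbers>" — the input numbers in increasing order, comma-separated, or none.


input #1 (n=4, u=4, w=4): hits B6=T
input #2 (n=3, u=1, w=7): never hits B6=T
input #3 (n=3, u=6, w=3): never hits B6=T
input #4 (n=0, u=4, w=4): never hits B6=T
input #5 (n=2, u=5, w=6): never hits B6=T
Answer: 1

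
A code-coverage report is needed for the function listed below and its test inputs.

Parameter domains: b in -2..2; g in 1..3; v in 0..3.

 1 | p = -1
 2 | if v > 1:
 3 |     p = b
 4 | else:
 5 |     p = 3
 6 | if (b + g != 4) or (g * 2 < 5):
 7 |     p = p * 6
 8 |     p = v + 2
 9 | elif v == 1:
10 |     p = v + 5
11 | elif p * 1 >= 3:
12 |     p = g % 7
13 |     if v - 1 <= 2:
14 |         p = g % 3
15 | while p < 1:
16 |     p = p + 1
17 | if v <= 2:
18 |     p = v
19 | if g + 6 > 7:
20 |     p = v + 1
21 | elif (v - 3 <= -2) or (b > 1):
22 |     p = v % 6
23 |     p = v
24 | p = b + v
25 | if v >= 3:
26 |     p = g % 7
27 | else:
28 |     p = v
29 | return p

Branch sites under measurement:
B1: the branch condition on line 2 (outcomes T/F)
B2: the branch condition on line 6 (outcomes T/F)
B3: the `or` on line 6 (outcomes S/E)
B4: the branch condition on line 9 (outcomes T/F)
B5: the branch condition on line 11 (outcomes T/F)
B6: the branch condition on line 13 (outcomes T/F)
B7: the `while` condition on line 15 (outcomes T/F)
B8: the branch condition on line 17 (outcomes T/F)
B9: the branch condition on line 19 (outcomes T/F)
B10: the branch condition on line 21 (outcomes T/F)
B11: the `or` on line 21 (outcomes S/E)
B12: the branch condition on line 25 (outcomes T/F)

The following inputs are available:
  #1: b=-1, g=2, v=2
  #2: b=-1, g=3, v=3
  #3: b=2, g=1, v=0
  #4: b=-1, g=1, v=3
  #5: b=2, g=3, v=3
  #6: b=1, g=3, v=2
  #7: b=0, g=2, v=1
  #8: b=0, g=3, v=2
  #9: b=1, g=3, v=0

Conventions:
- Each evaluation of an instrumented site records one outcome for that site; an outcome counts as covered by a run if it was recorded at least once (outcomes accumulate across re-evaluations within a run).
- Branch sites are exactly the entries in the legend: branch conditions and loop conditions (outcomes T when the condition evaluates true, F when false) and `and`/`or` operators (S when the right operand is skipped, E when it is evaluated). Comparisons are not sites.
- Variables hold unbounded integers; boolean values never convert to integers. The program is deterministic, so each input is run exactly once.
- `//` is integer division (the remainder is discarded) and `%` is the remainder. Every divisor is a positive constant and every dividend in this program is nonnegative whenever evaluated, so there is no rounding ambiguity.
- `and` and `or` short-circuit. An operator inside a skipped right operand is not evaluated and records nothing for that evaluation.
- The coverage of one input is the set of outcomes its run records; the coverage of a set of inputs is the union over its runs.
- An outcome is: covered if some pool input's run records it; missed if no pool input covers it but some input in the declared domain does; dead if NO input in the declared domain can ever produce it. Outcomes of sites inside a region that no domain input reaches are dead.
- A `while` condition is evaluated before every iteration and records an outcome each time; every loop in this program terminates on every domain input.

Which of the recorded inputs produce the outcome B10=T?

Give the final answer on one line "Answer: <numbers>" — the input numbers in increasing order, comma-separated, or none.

input #1 (b=-1, g=2, v=2): misses B10=T
input #2 (b=-1, g=3, v=3): misses B10=T
input #3 (b=2, g=1, v=0): covers B10=T
input #4 (b=-1, g=1, v=3): misses B10=T
input #5 (b=2, g=3, v=3): misses B10=T
input #6 (b=1, g=3, v=2): misses B10=T
input #7 (b=0, g=2, v=1): misses B10=T
input #8 (b=0, g=3, v=2): misses B10=T
input #9 (b=1, g=3, v=0): misses B10=T

Answer: 3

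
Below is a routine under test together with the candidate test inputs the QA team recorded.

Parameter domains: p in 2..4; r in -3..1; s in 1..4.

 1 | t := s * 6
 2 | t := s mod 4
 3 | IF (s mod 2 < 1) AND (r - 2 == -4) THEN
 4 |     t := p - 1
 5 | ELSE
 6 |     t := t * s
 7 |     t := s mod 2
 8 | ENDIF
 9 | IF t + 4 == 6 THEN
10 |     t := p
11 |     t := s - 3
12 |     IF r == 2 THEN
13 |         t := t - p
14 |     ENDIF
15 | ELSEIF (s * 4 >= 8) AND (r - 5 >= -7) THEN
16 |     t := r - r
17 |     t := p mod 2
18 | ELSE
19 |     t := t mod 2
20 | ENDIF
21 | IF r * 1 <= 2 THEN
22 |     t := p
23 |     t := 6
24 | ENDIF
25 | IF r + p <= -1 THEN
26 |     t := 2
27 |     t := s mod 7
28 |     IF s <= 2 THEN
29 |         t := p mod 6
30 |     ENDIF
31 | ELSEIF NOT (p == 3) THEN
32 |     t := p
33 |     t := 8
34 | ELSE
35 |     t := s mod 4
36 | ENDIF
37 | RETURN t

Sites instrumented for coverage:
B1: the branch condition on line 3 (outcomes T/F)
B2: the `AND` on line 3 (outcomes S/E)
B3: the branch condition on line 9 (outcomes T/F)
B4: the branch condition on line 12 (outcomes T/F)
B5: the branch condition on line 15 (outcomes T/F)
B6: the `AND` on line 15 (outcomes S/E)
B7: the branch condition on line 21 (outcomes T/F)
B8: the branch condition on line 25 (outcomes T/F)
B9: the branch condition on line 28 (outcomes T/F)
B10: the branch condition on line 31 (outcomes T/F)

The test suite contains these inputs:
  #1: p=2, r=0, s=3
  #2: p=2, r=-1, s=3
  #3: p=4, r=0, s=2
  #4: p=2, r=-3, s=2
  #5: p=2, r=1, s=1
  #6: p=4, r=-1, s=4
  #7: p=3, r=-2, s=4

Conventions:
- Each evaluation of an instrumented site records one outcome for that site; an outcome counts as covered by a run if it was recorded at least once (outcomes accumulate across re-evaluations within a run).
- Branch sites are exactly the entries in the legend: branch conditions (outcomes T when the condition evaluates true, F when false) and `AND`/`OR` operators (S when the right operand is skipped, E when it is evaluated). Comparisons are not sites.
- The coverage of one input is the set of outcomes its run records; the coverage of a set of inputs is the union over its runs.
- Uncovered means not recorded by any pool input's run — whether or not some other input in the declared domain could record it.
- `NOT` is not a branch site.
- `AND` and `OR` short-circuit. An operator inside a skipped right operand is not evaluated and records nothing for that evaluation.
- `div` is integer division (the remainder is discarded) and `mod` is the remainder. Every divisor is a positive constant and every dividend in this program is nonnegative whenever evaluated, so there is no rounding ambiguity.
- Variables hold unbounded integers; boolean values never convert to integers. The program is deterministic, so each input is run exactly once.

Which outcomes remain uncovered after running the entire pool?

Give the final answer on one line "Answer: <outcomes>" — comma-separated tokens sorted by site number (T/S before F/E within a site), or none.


run #1 (p=2, r=0, s=3) records B1=F, B2=S, B3=F, B5=T, B6=E, B7=T, B8=F, B10=T
run #2 (p=2, r=-1, s=3) records B1=F, B2=S, B3=F, B5=T, B6=E, B7=T, B8=F, B10=T
run #3 (p=4, r=0, s=2) records B1=F, B2=E, B3=F, B5=T, B6=E, B7=T, B8=F, B10=T
run #4 (p=2, r=-3, s=2) records B1=F, B2=E, B3=F, B5=F, B6=E, B7=T, B8=T, B9=T
run #5 (p=2, r=1, s=1) records B1=F, B2=S, B3=F, B5=F, B6=S, B7=T, B8=F, B10=T
run #6 (p=4, r=-1, s=4) records B1=F, B2=E, B3=F, B5=T, B6=E, B7=T, B8=F, B10=T
run #7 (p=3, r=-2, s=4) records B1=T, B2=E, B3=T, B4=F, B7=T, B8=F, B10=F
union over the pool: B1=T, B1=F, B2=S, B2=E, B3=T, B3=F, B4=F, B5=T, B5=F, B6=S, B6=E, B7=T, B8=T, B8=F, B9=T, B10=T, B10=F
uncovered (3 of 20): B4=T, B7=F, B9=F
Answer: B4=T, B7=F, B9=F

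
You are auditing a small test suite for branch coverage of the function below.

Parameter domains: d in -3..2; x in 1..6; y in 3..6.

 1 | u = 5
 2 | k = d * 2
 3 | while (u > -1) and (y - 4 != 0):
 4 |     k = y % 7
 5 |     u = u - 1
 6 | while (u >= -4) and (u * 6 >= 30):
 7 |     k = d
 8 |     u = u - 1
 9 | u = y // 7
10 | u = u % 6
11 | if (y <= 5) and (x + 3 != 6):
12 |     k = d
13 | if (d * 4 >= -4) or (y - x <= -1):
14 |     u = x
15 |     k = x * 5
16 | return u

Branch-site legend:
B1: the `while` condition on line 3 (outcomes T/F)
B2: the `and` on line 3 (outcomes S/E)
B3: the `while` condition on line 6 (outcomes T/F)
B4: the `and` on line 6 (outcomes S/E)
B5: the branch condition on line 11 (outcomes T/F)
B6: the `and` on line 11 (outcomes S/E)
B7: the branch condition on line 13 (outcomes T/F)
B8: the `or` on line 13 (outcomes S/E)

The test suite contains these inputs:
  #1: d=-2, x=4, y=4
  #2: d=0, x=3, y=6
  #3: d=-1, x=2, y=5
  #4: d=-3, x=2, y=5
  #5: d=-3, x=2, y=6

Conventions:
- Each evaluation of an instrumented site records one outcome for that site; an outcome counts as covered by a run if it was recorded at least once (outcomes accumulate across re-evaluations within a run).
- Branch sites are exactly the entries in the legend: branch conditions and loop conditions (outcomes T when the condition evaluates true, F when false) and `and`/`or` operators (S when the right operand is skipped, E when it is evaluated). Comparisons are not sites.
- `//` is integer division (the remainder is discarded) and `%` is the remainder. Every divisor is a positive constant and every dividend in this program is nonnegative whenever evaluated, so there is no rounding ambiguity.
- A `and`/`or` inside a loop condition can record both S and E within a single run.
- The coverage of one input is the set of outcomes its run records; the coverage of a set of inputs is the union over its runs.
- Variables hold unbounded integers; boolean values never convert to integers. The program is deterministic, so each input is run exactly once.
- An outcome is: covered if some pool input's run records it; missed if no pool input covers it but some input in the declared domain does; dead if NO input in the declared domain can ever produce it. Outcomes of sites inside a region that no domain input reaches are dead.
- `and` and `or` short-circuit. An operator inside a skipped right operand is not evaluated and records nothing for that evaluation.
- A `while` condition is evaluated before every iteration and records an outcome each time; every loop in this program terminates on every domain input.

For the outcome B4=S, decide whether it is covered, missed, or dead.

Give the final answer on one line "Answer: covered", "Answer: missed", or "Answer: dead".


no pool input records B4=S
checking all 144 inputs in the declared domain: B4=S is never recorded -> dead
Answer: dead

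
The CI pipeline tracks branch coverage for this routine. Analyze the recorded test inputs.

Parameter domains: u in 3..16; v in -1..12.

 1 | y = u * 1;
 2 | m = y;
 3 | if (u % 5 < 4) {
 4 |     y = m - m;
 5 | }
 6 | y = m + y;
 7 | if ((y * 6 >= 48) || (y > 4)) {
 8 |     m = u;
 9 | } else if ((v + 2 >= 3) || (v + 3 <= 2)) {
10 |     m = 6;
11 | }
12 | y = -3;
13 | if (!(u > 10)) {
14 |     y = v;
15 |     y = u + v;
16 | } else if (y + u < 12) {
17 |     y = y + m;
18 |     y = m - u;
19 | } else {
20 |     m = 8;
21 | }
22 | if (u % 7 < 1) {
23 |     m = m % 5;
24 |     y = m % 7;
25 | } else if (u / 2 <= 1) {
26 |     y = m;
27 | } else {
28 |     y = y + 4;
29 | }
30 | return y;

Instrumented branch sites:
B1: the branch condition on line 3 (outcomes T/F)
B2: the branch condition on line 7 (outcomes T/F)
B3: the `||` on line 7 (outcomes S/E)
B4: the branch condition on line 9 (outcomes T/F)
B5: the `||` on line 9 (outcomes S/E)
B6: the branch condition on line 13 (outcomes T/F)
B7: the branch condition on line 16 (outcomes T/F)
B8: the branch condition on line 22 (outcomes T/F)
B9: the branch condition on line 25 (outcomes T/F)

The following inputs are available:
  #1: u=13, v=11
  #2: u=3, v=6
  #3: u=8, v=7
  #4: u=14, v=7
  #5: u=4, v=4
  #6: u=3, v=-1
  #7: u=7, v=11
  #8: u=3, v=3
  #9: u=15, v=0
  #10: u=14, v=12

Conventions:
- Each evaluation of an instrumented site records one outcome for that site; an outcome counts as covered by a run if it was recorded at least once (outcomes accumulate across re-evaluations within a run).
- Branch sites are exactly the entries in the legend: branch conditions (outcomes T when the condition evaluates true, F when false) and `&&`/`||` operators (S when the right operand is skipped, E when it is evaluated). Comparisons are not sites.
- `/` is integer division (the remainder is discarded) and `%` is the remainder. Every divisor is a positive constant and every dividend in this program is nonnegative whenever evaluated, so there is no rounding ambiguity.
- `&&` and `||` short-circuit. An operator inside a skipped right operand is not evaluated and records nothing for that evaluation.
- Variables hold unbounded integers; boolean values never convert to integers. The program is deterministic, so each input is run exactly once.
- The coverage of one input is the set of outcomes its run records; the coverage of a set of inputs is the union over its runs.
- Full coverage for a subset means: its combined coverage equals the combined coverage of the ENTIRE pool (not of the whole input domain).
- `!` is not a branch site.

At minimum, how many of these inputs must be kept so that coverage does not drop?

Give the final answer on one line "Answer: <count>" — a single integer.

input #1 (u=13, v=11): covers B1=T, B2=T, B3=S, B6=F, B7=T, B8=F, B9=F
input #2 (u=3, v=6): covers B1=T, B2=F, B3=E, B4=T, B5=S, B6=T, B8=F, B9=T
input #3 (u=8, v=7): covers B1=T, B2=T, B3=S, B6=T, B8=F, B9=F
input #4 (u=14, v=7): covers B1=F, B2=T, B3=S, B6=F, B7=T, B8=T
input #5 (u=4, v=4): covers B1=F, B2=T, B3=S, B6=T, B8=F, B9=F
input #6 (u=3, v=-1): covers B1=T, B2=F, B3=E, B4=T, B5=E, B6=T, B8=F, B9=T
input #7 (u=7, v=11): covers B1=T, B2=T, B3=E, B6=T, B8=T
input #8 (u=3, v=3): covers B1=T, B2=F, B3=E, B4=T, B5=S, B6=T, B8=F, B9=T
input #9 (u=15, v=0): covers B1=T, B2=T, B3=S, B6=F, B7=F, B8=F, B9=F
input #10 (u=14, v=12): covers B1=F, B2=T, B3=S, B6=F, B7=T, B8=T
pool-wide coverage (17 outcomes): B1=T, B1=F, B2=T, B2=F, B3=S, B3=E, B4=T, B5=S, B5=E, B6=T, B6=F, B7=T, B7=F, B8=T, B8=F, B9=T, B9=F
checked all size-1 subsets: none covers 17 outcomes (max 8/17)
checked all size-2 subsets: none covers 17 outcomes (max 14/17)
checked all size-3 subsets: none covers 17 outcomes (max 16/17)
at size 4, {2, 4, 6, 9} reaches all 17 outcomes; every lexicographically earlier size-4 subset fails

Answer: 4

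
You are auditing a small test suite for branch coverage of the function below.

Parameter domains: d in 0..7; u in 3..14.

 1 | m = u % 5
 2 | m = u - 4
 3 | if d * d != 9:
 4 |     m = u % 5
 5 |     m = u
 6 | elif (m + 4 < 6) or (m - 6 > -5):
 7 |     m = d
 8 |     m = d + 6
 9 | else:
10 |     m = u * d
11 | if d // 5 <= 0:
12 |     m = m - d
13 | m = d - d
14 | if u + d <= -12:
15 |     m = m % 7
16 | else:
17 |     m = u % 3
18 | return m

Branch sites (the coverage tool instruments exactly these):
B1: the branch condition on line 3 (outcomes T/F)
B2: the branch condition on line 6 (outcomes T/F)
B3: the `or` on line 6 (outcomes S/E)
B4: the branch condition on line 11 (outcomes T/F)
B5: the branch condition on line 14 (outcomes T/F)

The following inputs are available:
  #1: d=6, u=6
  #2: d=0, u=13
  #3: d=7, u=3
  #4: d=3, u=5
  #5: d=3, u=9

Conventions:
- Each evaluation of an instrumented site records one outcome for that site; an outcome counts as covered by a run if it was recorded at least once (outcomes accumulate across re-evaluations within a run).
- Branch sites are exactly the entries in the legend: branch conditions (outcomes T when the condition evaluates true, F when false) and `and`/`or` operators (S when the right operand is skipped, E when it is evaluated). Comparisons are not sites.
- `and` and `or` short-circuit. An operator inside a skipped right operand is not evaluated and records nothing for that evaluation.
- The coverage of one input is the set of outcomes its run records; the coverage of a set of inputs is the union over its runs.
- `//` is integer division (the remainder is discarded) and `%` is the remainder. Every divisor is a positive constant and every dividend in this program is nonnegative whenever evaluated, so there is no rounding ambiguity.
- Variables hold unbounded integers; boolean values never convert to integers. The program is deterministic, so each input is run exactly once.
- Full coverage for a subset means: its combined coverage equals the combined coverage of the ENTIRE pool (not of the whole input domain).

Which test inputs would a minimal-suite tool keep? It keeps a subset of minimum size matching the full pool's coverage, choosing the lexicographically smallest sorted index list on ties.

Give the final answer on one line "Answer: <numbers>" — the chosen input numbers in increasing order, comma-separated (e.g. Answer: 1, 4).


test 1 (d=6, u=6) fires B1->T, B4->F, B5->F; hits B1=T, B4=F, B5=F
test 2 (d=0, u=13) fires B1->T, B4->T, B5->F; hits B1=T, B4=T, B5=F
test 3 (d=7, u=3) fires B1->T, B4->F, B5->F; hits B1=T, B4=F, B5=F
test 4 (d=3, u=5) fires B1->F, B3->S, B2->T, B4->T, B5->F; hits B1=F, B2=T, B3=S, B4=T, B5=F
test 5 (d=3, u=9) fires B1->F, B3->E, B2->T, B4->T, B5->F; hits B1=F, B2=T, B3=E, B4=T, B5=F
together the pool reaches 8 outcomes: B1=T, B1=F, B2=T, B3=S, B3=E, B4=T, B4=F, B5=F
every size-1 subset falls short of the 8 outcomes (best: 5/8)
every size-2 subset falls short of the 8 outcomes (best: 7/8)
the canonical winner is {1, 4, 5}: size 3, full 8-outcome coverage, earliest index list among size-3 covers
Answer: 1, 4, 5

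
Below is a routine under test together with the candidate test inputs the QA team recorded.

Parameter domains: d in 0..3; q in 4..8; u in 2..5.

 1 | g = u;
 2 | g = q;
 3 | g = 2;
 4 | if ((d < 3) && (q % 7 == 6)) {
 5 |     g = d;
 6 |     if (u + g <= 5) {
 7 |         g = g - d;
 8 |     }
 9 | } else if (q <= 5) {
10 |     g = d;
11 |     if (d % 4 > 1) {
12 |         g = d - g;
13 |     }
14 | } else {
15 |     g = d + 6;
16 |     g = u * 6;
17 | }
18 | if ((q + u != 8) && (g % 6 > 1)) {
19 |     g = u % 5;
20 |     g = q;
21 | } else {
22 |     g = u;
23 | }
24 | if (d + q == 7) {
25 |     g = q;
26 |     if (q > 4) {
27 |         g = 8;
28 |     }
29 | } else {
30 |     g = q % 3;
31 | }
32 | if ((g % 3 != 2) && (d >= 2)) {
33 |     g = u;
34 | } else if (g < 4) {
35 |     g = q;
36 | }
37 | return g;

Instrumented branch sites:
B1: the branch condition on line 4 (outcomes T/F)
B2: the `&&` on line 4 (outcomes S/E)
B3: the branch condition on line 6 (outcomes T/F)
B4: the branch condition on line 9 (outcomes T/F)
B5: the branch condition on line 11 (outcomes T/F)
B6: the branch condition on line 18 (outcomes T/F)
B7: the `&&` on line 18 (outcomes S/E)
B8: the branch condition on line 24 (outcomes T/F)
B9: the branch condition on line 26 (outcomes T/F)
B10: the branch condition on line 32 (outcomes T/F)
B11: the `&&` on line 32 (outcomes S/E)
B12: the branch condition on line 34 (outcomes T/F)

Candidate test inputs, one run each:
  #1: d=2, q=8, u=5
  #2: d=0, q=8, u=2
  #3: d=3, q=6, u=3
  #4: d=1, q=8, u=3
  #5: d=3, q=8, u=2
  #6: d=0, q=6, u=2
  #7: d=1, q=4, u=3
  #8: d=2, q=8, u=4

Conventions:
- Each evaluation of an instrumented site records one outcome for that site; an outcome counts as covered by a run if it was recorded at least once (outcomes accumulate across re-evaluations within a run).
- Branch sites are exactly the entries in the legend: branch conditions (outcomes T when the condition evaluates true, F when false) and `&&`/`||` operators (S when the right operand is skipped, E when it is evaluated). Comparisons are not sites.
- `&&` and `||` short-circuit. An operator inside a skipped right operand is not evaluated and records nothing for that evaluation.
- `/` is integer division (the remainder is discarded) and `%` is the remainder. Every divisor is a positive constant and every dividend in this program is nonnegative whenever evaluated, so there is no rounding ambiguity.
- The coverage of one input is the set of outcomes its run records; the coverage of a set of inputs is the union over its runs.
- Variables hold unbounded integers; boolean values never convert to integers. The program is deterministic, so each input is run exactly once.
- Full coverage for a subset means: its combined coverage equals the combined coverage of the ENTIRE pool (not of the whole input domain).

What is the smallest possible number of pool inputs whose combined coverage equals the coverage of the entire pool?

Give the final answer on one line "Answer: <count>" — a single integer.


input #1, d=2, q=8, u=5: events B2->E, B1->F, B4->F, B7->E, B6->F, B8->F, B11->S, B10->F, B12->T; outcomes B1=F, B2=E, B4=F, B6=F, B7=E, B8=F, B10=F, B11=S, B12=T
input #2, d=0, q=8, u=2: events B2->E, B1->F, B4->F, B7->E, B6->F, B8->F, B11->S, B10->F, B12->T; outcomes B1=F, B2=E, B4=F, B6=F, B7=E, B8=F, B10=F, B11=S, B12=T
input #3, d=3, q=6, u=3: events B2->S, B1->F, B4->F, B7->E, B6->F, B8->F, B11->E, B10->T; outcomes B1=F, B2=S, B4=F, B6=F, B7=E, B8=F, B10=T, B11=E
input #4, d=1, q=8, u=3: events B2->E, B1->F, B4->F, B7->E, B6->F, B8->F, B11->S, B10->F, B12->T; outcomes B1=F, B2=E, B4=F, B6=F, B7=E, B8=F, B10=F, B11=S, B12=T
input #5, d=3, q=8, u=2: events B2->S, B1->F, B4->F, B7->E, B6->F, B8->F, B11->S, B10->F, B12->T; outcomes B1=F, B2=S, B4=F, B6=F, B7=E, B8=F, B10=F, B11=S, B12=T
input #6, d=0, q=6, u=2: events B2->E, B1->T, B3->T, B7->S, B6->F, B8->F, B11->E, B10->F, B12->T; outcomes B1=T, B2=E, B3=T, B6=F, B7=S, B8=F, B10=F, B11=E, B12=T
input #7, d=1, q=4, u=3: events B2->E, B1->F, B4->T, B5->F, B7->E, B6->F, B8->F, B11->E, B10->F, B12->T; outcomes B1=F, B2=E, B4=T, B5=F, B6=F, B7=E, B8=F, B10=F, B11=E, B12=T
input #8, d=2, q=8, u=4: events B2->E, B1->F, B4->F, B7->E, B6->F, B8->F, B11->S, B10->F, B12->T; outcomes B1=F, B2=E, B4=F, B6=F, B7=E, B8=F, B10=F, B11=S, B12=T
union over all inputs: B1=T, B1=F, B2=S, B2=E, B3=T, B4=T, B4=F, B5=F, B6=F, B7=S, B7=E, B8=F, B10=T, B10=F, B11=S, B11=E, B12=T (17 outcomes)
size 1 is not enough: best union over all size-1 subsets is 10/17
size 2 is not enough: best union over all size-2 subsets is 14/17
size 3 is not enough: best union over all size-3 subsets is 16/17
the canonical winner is {1, 3, 6, 7}: size 4, full 17-outcome coverage, earliest index list among size-4 covers
Answer: 4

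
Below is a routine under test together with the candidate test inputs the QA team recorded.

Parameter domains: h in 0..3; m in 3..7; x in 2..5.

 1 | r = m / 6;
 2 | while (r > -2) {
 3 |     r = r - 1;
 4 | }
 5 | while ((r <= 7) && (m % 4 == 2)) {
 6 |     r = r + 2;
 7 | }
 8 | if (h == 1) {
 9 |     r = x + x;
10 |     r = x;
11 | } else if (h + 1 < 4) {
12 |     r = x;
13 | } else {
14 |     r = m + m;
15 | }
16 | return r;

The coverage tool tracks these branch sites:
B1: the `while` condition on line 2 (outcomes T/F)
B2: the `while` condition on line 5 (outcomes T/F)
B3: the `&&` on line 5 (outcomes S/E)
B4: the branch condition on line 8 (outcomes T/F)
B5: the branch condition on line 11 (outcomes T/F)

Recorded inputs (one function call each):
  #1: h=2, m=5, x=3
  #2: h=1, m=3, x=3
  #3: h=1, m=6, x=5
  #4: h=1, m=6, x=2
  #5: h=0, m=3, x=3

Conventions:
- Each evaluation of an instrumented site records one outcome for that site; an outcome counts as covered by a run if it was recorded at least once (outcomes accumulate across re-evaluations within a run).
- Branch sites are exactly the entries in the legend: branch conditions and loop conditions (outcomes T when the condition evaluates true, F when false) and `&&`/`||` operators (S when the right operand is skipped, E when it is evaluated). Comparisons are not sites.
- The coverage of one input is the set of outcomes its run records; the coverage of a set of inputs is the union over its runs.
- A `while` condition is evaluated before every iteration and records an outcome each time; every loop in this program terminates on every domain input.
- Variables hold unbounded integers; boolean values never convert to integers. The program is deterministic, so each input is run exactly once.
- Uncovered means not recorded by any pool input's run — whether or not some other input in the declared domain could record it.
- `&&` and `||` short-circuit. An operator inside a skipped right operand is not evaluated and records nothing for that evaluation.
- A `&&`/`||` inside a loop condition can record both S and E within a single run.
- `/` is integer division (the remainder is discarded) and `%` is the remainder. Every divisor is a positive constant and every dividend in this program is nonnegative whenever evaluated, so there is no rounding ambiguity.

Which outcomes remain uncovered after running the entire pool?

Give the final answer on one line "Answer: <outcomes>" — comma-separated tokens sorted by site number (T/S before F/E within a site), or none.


input #1, h=2, m=5, x=3: outcomes B1=T, B1=F, B2=F, B3=E, B4=F, B5=T
input #2, h=1, m=3, x=3: outcomes B1=T, B1=F, B2=F, B3=E, B4=T
input #3, h=1, m=6, x=5: outcomes B1=T, B1=F, B2=T, B2=F, B3=S, B3=E, B4=T
input #4, h=1, m=6, x=2: outcomes B1=T, B1=F, B2=T, B2=F, B3=S, B3=E, B4=T
input #5, h=0, m=3, x=3: outcomes B1=T, B1=F, B2=F, B3=E, B4=F, B5=T
union over the pool: B1=T, B1=F, B2=T, B2=F, B3=S, B3=E, B4=T, B4=F, B5=T
uncovered (1 of 10): B5=F
Answer: B5=F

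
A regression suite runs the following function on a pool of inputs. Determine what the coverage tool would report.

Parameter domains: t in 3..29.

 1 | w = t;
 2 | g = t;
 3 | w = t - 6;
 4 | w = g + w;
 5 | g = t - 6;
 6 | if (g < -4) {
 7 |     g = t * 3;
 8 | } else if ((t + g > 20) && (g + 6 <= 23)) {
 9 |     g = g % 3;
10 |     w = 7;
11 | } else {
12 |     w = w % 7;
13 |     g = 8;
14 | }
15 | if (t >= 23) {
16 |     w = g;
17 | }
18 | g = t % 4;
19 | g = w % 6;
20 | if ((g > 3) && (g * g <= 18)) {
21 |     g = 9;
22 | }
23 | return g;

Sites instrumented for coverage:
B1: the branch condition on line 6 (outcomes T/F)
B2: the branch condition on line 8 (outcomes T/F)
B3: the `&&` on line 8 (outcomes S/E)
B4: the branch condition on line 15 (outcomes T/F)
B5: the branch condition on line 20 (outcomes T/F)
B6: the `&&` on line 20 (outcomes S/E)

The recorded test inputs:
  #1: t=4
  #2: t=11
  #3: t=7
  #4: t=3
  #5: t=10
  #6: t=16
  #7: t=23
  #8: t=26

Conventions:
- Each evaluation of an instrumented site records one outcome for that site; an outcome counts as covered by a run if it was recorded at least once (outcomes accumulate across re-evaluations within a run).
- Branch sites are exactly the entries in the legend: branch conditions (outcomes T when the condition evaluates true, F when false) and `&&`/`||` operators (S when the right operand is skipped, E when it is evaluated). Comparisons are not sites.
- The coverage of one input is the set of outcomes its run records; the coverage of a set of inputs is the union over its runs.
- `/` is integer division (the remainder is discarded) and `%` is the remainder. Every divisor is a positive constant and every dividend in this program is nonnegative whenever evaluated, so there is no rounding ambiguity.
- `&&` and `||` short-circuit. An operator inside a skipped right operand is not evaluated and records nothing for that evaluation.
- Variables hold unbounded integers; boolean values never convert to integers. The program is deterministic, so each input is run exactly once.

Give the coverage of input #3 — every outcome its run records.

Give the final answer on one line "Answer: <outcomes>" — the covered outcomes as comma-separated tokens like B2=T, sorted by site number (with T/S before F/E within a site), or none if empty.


Event log for input #3 (t=7):
  B1->F, B3->S, B2->F, B4->F, B6->S, B5->F
deduplicating events, the covered set is: B1=F, B2=F, B3=S, B4=F, B5=F, B6=S
Answer: B1=F, B2=F, B3=S, B4=F, B5=F, B6=S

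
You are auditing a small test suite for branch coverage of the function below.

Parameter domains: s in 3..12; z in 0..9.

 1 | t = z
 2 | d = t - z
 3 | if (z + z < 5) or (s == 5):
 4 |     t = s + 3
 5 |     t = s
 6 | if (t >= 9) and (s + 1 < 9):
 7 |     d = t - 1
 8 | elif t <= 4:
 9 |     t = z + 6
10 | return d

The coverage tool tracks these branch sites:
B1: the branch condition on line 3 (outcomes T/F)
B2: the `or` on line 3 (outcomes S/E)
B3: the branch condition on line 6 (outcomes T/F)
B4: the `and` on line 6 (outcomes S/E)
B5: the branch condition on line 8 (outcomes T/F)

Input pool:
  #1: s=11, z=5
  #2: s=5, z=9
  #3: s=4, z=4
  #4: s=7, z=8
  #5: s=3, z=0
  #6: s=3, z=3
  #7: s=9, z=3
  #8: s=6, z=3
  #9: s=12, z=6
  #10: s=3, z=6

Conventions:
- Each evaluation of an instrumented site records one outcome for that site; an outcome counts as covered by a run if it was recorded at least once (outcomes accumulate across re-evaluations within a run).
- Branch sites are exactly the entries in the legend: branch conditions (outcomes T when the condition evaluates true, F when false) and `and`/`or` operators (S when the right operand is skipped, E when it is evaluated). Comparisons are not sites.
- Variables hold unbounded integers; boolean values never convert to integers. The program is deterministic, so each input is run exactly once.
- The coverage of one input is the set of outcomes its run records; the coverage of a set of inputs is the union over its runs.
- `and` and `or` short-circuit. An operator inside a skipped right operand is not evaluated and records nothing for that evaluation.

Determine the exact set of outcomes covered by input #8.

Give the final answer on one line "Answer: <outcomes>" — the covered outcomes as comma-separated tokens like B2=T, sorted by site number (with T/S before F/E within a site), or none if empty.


Running input #8 (s=6, z=3), event by event:
  B2->E, B1->F, B4->S, B3->F, B5->T
collecting distinct outcomes: B1=F, B2=E, B3=F, B4=S, B5=T
Answer: B1=F, B2=E, B3=F, B4=S, B5=T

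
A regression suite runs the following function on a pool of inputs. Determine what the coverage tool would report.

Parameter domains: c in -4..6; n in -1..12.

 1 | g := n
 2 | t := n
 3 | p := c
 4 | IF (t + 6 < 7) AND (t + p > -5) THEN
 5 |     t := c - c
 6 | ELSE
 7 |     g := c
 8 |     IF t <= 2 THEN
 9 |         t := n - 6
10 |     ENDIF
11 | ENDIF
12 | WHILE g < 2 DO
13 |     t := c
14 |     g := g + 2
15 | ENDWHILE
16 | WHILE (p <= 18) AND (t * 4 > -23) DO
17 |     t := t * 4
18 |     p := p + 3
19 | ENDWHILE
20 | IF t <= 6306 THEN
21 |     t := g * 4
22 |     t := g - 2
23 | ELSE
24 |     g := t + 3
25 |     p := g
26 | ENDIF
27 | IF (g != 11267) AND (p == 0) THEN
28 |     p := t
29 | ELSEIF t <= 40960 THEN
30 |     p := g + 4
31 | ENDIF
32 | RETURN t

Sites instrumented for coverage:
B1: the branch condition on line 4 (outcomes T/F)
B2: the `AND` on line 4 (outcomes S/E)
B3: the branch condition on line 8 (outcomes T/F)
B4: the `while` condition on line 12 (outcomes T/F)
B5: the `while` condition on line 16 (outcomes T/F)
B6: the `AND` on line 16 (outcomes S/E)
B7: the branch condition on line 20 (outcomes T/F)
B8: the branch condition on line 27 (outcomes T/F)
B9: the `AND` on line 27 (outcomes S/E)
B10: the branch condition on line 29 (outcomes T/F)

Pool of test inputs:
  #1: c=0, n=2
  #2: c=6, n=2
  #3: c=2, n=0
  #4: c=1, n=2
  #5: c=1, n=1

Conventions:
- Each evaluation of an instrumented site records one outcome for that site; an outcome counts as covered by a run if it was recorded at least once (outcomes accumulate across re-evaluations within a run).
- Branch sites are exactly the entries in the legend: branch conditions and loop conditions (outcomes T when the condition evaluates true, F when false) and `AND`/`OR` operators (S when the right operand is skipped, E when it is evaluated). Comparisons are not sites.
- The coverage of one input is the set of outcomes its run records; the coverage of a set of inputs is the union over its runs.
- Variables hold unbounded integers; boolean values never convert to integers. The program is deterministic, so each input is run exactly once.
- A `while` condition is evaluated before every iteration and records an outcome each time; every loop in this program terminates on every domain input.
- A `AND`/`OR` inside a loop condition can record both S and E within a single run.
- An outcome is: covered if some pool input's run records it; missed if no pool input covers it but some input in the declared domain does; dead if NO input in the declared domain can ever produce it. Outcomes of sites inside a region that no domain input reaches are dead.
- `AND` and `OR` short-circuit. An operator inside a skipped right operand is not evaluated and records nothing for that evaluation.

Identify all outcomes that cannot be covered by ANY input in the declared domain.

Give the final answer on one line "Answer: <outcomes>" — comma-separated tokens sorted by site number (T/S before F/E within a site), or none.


running all 154 domain inputs and tallying outcomes:
  reachable outcomes have witnesses, e.g. B1=T (e.g. c=-4, n=0), B1=F (e.g. c=-4, n=-1), B2=S (e.g. c=-4, n=1), B2=E (e.g. c=-4, n=-1)
Answer: none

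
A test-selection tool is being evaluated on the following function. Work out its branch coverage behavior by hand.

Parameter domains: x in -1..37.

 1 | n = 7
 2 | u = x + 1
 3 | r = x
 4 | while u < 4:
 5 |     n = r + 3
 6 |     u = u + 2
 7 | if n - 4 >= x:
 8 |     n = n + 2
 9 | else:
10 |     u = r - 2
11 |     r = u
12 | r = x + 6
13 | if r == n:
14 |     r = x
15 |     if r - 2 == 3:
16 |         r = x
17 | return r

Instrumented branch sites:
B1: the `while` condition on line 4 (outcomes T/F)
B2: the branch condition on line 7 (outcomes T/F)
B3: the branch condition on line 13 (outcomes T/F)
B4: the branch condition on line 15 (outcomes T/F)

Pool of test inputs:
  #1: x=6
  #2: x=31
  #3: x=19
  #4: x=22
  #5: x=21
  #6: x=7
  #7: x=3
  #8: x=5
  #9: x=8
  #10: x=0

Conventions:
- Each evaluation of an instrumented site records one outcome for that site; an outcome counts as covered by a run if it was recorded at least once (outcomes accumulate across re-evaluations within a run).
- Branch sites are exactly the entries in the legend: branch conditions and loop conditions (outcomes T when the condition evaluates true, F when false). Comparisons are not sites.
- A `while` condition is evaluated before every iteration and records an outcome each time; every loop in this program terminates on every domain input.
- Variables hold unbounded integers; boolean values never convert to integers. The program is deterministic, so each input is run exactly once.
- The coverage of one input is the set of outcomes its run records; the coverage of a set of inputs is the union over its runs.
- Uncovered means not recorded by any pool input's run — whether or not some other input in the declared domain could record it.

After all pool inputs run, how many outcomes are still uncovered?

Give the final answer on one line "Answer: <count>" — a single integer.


#1 (x=6) -> B1->F, B2->F, B3->F; covered: B1=F, B2=F, B3=F
#2 (x=31) -> B1->F, B2->F, B3->F; covered: B1=F, B2=F, B3=F
#3 (x=19) -> B1->F, B2->F, B3->F; covered: B1=F, B2=F, B3=F
#4 (x=22) -> B1->F, B2->F, B3->F; covered: B1=F, B2=F, B3=F
#5 (x=21) -> B1->F, B2->F, B3->F; covered: B1=F, B2=F, B3=F
#6 (x=7) -> B1->F, B2->F, B3->F; covered: B1=F, B2=F, B3=F
#7 (x=3) -> B1->F, B2->T, B3->T, B4->F; covered: B1=F, B2=T, B3=T, B4=F
#8 (x=5) -> B1->F, B2->F, B3->F; covered: B1=F, B2=F, B3=F
#9 (x=8) -> B1->F, B2->F, B3->F; covered: B1=F, B2=F, B3=F
#10 (x=0) -> B1->T, B1->T, B1->F, B2->F, B3->F; covered: B1=T, B1=F, B2=F, B3=F
union over the pool: B1=T, B1=F, B2=T, B2=F, B3=T, B3=F, B4=F
uncovered (1 of 8): B4=T
Answer: 1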